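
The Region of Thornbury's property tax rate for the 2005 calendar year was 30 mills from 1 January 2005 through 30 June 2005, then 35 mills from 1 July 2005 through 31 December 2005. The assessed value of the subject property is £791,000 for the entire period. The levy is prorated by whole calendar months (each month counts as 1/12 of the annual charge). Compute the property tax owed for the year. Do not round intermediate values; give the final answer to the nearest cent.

£25,707.50

1 January – 30 June 2005: 6 months at 30 mills → £791,000 × 3% × 6/12 = £11,865.0000
1 July – 31 December 2005: 6 months at 35 mills → £791,000 × 3.5% × 6/12 = £13,842.5000
Total = £25,707.5000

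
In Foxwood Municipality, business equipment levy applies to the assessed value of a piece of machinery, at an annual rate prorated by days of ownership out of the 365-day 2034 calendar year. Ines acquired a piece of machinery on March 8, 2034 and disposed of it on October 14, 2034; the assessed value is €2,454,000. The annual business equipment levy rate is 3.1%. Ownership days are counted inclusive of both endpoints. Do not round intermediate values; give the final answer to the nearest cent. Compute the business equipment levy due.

€46,061.24

Days held (March 8 – October 14, 2034): 221 out of 365
Tax = €2,454,000 × 3.1% × 221/365 = €46,061.2438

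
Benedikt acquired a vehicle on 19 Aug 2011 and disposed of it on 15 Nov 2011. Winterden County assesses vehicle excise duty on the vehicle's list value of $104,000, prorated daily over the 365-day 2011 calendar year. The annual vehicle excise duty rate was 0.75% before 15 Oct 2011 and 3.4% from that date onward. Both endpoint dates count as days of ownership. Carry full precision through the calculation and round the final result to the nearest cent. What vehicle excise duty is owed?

$431.81

19 Aug – 14 Oct 2011: 57 days at 0.75% → $104,000 × 0.75% × 57/365 = $121.8082
15 Oct – 15 Nov 2011: 32 days at 3.4% → $104,000 × 3.4% × 32/365 = $310.0055
Total = $431.8137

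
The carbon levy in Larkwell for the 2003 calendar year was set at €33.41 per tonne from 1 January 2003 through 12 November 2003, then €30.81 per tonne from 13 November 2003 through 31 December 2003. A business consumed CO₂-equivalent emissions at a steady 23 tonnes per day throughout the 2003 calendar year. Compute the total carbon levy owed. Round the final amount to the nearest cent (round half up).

1 January – 12 November 2003: 316 days × 23 tonnes/day = 7,268 tonnes at €33.41/tonne → €242,823.88
13 November – 31 December 2003: 49 days × 23 tonnes/day = 1,127 tonnes at €30.81/tonne → €34,722.87

€277,546.75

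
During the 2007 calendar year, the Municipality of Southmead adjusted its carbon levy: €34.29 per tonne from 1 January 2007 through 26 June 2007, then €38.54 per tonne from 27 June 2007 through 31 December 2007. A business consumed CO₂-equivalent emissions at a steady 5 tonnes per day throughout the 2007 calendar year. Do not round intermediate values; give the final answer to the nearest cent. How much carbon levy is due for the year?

1 January – 26 June 2007: 177 days × 5 tonnes/day = 885 tonnes at €34.29/tonne → €30,346.65
27 June – 31 December 2007: 188 days × 5 tonnes/day = 940 tonnes at €38.54/tonne → €36,227.60

€66,574.25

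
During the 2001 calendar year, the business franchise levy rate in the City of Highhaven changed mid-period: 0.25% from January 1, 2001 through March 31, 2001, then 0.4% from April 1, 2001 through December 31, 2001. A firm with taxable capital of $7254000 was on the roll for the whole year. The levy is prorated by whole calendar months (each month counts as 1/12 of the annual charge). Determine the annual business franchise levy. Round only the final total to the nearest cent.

$26295.75

January 1 – March 31, 2001: 3 months at 0.25% → $7254000 × 0.25% × 3/12 = $4533.7500
April 1 – December 31, 2001: 9 months at 0.4% → $7254000 × 0.4% × 9/12 = $21762.0000
Total = $26295.7500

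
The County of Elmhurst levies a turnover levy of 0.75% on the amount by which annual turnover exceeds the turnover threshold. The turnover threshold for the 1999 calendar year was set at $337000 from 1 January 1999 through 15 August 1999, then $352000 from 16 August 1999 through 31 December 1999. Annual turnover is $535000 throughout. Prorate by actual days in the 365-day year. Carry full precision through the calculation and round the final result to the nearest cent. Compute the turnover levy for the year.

$1442.47

1 January – 15 August 1999: 227 days, exemption $337000 → ($535000 − $337000) × 0.75% × 227/365 = $923.5479
16 August – 31 December 1999: 138 days, exemption $352000 → ($535000 − $352000) × 0.75% × 138/365 = $518.9178
Total = $1442.4658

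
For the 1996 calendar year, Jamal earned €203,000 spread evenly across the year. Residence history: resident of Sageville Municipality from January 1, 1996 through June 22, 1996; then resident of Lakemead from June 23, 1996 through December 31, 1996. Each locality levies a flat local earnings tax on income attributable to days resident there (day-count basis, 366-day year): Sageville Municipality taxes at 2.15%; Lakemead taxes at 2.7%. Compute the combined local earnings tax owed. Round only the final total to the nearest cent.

Sageville Municipality, January 1 – June 22, 1996: 174 days → €203,000 × 2.15% × 174/366 = €2,074.9262
Lakemead, June 23 – December 31, 1996: 192 days → €203,000 × 2.7% × 192/366 = €2,875.2787
Total = €4,950.2049

€4,950.20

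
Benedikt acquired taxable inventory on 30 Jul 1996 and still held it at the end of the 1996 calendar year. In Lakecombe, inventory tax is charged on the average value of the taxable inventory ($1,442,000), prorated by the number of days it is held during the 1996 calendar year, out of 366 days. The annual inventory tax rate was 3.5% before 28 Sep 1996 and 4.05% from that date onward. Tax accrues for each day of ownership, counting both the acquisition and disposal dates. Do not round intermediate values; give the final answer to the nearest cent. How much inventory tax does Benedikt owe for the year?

30 Jul – 27 Sep 1996: 60 days at 3.5% → $1,442,000 × 3.5% × 60/366 = $8,273.7705
28 Sep – 31 Dec 1996: 95 days at 4.05% → $1,442,000 × 4.05% × 95/366 = $15,158.7295
Total = $23,432.5000

$23,432.50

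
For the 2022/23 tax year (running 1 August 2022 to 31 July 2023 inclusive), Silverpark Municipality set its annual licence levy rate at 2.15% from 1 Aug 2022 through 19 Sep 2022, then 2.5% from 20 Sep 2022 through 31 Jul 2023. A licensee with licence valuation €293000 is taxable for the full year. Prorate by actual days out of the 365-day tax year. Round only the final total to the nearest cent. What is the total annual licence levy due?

€7184.52

1 Aug – 19 Sep 2022: 50 days at 2.15% → €293000 × 2.15% × 50/365 = €862.9452
20 Sep 2022 – 31 Jul 2023: 315 days at 2.5% → €293000 × 2.5% × 315/365 = €6321.5753
Total = €7184.5205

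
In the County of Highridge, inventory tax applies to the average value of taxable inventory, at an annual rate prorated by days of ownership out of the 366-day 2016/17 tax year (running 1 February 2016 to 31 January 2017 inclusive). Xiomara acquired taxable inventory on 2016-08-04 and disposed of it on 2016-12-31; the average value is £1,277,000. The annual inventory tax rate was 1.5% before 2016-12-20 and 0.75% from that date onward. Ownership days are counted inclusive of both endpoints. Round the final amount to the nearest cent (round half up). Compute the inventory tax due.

2016-08-04 to 2016-12-19: 138 days at 1.5% → £1,277,000 × 1.5% × 138/366 = £7,222.3770
2016-12-20 to 2016-12-31: 12 days at 0.75% → £1,277,000 × 0.75% × 12/366 = £314.0164
Total = £7,536.3934

£7,536.39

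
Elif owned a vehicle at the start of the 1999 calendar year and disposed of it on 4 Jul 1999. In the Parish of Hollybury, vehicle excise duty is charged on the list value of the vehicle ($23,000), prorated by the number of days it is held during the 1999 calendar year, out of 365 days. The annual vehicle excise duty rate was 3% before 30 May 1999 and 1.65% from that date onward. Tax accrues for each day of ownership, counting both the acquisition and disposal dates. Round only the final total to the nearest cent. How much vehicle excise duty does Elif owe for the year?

$319.10

1 Jan – 29 May 1999: 149 days at 3% → $23,000 × 3% × 149/365 = $281.6712
30 May – 4 Jul 1999: 36 days at 1.65% → $23,000 × 1.65% × 36/365 = $37.4301
Total = $319.1014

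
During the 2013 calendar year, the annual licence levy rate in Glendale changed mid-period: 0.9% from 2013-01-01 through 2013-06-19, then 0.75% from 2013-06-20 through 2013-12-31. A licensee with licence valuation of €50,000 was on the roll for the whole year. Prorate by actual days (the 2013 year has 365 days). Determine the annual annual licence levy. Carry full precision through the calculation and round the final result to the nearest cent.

2013-01-01 to 2013-06-19: 170 days at 0.9% → €50,000 × 0.9% × 170/365 = €209.5890
2013-06-20 to 2013-12-31: 195 days at 0.75% → €50,000 × 0.75% × 195/365 = €200.3425
Total = €409.9315

€409.93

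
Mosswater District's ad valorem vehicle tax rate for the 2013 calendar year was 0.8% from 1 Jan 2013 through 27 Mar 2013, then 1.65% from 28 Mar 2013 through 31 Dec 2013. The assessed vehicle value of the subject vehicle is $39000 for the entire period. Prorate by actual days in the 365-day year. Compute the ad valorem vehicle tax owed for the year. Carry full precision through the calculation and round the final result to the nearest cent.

1 Jan – 27 Mar 2013: 86 days at 0.8% → $39000 × 0.8% × 86/365 = $73.5123
28 Mar – 31 Dec 2013: 279 days at 1.65% → $39000 × 1.65% × 279/365 = $491.8808
Total = $565.3932

$565.39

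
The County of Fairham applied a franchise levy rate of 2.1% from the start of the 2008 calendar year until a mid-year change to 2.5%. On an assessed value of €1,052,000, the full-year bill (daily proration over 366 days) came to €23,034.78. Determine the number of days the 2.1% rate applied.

284 days

Let d = days at the first rate; then 366 − d days at the second rate.
€1,052,000 × [2.1%·d + 2.5%·(366−d)] / 366 = €23,034.78
Solving gives d = 284, so the new rate took effect on 11 October 2008.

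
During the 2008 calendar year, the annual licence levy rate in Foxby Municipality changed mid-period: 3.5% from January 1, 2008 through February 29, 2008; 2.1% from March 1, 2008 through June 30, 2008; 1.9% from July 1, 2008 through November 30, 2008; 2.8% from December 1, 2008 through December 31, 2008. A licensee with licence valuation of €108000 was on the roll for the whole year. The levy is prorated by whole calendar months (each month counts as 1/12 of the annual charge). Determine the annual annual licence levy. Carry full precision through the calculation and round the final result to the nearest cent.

€2493.00

January 1 – February 29, 2008: 2 months at 3.5% → €108000 × 3.5% × 2/12 = €630.0000
March 1 – June 30, 2008: 4 months at 2.1% → €108000 × 2.1% × 4/12 = €756.0000
July 1 – November 30, 2008: 5 months at 1.9% → €108000 × 1.9% × 5/12 = €855.0000
December 1 – December 31, 2008: 1 month at 2.8% → €108000 × 2.8% × 1/12 = €252.0000
Total = €2493.0000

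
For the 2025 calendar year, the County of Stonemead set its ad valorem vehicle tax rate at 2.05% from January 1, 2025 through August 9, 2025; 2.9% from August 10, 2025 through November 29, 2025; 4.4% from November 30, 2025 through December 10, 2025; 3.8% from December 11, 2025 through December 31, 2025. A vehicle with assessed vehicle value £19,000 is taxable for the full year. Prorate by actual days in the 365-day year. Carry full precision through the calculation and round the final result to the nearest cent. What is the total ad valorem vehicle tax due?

£471.64

January 1 – August 9, 2025: 221 days at 2.05% → £19,000 × 2.05% × 221/365 = £235.8342
August 10 – November 29, 2025: 112 days at 2.9% → £19,000 × 2.9% × 112/365 = £169.0740
November 30 – December 10, 2025: 11 days at 4.4% → £19,000 × 4.4% × 11/365 = £25.1945
December 11 – December 31, 2025: 21 days at 3.8% → £19,000 × 3.8% × 21/365 = £41.5397
Total = £471.6425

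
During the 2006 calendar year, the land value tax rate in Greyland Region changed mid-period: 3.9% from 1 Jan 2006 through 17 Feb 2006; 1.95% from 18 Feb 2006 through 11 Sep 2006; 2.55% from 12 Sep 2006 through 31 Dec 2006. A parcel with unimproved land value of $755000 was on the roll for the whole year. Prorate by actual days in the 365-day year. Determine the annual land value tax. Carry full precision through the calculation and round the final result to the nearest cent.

1 Jan – 17 Feb 2006: 48 days at 3.9% → $755000 × 3.9% × 48/365 = $3872.2192
18 Feb – 11 Sep 2006: 206 days at 1.95% → $755000 × 1.95% × 206/365 = $8309.1370
12 Sep – 31 Dec 2006: 111 days at 2.55% → $755000 × 2.55% × 111/365 = $5854.8699
Total = $18036.2260

$18036.23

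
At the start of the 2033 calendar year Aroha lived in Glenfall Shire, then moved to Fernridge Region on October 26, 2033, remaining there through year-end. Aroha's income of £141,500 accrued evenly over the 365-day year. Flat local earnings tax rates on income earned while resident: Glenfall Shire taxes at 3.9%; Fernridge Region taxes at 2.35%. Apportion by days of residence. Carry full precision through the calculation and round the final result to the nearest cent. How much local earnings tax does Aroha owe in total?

£5,115.90

Glenfall Shire, January 1 – October 25, 2033: 298 days → £141,500 × 3.9% × 298/365 = £4,505.5151
Fernridge Region, October 26 – December 31, 2033: 67 days → £141,500 × 2.35% × 67/365 = £610.3884
Total = £5,115.9034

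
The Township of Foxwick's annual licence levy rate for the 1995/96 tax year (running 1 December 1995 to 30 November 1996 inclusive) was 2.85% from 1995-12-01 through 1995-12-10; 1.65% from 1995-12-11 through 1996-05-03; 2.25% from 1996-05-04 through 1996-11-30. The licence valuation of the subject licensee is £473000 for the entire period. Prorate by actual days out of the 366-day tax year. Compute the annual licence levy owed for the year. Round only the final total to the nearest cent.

£9595.70

1995-12-01 to 1995-12-10: 10 days at 2.85% → £473000 × 2.85% × 10/366 = £368.3197
1995-12-11 to 1996-05-03: 145 days at 1.65% → £473000 × 1.65% × 145/366 = £3091.9467
1996-05-04 to 1996-11-30: 211 days at 2.25% → £473000 × 2.25% × 211/366 = £6135.4303
Total = £9595.6967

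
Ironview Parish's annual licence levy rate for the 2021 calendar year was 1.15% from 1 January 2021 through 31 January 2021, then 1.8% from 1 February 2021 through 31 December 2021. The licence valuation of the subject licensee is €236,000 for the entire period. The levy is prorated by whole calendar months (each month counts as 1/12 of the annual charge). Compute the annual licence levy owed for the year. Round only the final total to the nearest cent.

€4,120.17

1 January – 31 January 2021: 1 month at 1.15% → €236,000 × 1.15% × 1/12 = €226.1667
1 February – 31 December 2021: 11 months at 1.8% → €236,000 × 1.8% × 11/12 = €3,894.0000
Total = €4,120.1667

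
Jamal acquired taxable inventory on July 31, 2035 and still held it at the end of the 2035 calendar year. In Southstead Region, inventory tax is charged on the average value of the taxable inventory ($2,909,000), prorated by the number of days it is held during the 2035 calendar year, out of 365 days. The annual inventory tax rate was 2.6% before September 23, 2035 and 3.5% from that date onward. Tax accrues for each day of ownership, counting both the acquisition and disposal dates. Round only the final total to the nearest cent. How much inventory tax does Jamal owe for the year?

$39,084.21

July 31 – September 22, 2035: 54 days at 2.6% → $2,909,000 × 2.6% × 54/365 = $11,189.6877
September 23 – December 31, 2035: 100 days at 3.5% → $2,909,000 × 3.5% × 100/365 = $27,894.5205
Total = $39,084.2082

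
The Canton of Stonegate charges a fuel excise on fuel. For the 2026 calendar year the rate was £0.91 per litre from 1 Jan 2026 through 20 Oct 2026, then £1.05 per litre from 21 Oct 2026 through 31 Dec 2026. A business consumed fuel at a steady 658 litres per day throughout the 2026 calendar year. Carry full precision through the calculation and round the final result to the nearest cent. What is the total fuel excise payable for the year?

£225,187.34

1 Jan – 20 Oct 2026: 293 days × 658 litres/day = 192,794 litres at £0.91/litre → £175,442.54
21 Oct – 31 Dec 2026: 72 days × 658 litres/day = 47,376 litres at £1.05/litre → £49,744.80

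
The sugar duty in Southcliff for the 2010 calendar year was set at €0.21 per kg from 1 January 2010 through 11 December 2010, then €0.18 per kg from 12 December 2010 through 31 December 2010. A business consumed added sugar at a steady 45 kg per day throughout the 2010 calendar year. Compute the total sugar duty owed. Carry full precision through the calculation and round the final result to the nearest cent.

€3,422.25

1 January – 11 December 2010: 345 days × 45 kg/day = 15,525 kg at €0.21/kg → €3,260.25
12 December – 31 December 2010: 20 days × 45 kg/day = 900 kg at €0.18/kg → €162.00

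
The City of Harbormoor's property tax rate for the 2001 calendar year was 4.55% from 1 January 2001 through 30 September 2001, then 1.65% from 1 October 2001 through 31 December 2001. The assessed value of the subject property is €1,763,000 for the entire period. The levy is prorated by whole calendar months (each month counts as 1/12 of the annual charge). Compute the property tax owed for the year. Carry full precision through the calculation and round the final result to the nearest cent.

1 January – 30 September 2001: 9 months at 4.55% → €1,763,000 × 4.55% × 9/12 = €60,162.3750
1 October – 31 December 2001: 3 months at 1.65% → €1,763,000 × 1.65% × 3/12 = €7,272.3750
Total = €67,434.7500

€67,434.75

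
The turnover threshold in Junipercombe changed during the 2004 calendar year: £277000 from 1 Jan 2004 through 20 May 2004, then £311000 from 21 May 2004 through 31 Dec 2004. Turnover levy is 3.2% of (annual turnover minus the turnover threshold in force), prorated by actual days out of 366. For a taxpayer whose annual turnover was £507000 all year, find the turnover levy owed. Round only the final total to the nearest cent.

1 Jan – 20 May 2004: 141 days, exemption £277000 → (£507000 − £277000) × 3.2% × 141/366 = £2835.4098
21 May – 31 Dec 2004: 225 days, exemption £311000 → (£507000 − £311000) × 3.2% × 225/366 = £3855.7377
Total = £6691.1475

£6691.15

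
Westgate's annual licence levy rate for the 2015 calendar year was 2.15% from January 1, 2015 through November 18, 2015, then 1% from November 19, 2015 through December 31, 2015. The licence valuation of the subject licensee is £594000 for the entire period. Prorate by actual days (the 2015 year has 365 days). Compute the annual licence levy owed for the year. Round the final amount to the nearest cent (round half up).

£11966.25

January 1 – November 18, 2015: 322 days at 2.15% → £594000 × 2.15% × 322/365 = £11266.4712
November 19 – December 31, 2015: 43 days at 1% → £594000 × 1% × 43/365 = £699.7808
Total = £11966.2521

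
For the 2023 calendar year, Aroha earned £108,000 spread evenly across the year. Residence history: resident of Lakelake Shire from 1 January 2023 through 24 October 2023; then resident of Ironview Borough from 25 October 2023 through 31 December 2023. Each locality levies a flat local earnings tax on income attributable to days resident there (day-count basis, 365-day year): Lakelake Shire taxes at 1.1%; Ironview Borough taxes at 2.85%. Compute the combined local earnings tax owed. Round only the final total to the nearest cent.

Lakelake Shire, 1 January – 24 October 2023: 297 days → £108,000 × 1.1% × 297/365 = £966.6740
Ironview Borough, 25 October – 31 December 2023: 68 days → £108,000 × 2.85% × 68/365 = £573.4356
Total = £1,540.1096

£1,540.11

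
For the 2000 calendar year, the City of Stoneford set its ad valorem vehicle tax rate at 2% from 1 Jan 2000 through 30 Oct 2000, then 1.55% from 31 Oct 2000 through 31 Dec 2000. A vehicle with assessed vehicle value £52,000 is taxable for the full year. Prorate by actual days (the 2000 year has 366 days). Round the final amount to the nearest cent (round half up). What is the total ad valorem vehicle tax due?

1 Jan – 30 Oct 2000: 304 days at 2% → £52,000 × 2% × 304/366 = £863.8251
31 Oct – 31 Dec 2000: 62 days at 1.55% → £52,000 × 1.55% × 62/366 = £136.5355
Total = £1,000.3607

£1,000.36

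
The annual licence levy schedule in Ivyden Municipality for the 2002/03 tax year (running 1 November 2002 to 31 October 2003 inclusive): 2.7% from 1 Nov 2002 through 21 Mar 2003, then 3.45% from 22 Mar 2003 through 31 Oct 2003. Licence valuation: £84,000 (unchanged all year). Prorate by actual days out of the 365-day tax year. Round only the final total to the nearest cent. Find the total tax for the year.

1 Nov 2002 – 21 Mar 2003: 141 days at 2.7% → £84,000 × 2.7% × 141/365 = £876.1315
22 Mar – 31 Oct 2003: 224 days at 3.45% → £84,000 × 3.45% × 224/365 = £1,778.4986
Total = £2,654.6301

£2,654.63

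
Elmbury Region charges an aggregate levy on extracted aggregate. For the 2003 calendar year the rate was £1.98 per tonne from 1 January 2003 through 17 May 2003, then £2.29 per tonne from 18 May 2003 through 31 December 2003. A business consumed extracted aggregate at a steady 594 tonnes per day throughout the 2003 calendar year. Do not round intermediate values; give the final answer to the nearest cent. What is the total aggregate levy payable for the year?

£471,267.72

1 January – 17 May 2003: 137 days × 594 tonnes/day = 81,378 tonnes at £1.98/tonne → £161,128.44
18 May – 31 December 2003: 228 days × 594 tonnes/day = 135,432 tonnes at £2.29/tonne → £310,139.28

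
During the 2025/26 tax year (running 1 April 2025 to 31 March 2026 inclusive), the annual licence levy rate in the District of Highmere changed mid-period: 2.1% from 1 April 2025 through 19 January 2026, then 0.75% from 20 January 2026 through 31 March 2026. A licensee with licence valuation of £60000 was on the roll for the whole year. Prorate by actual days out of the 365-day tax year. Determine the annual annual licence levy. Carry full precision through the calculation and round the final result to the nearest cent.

£1102.44

1 April 2025 – 19 January 2026: 294 days at 2.1% → £60000 × 2.1% × 294/365 = £1014.9041
20 January – 31 March 2026: 71 days at 0.75% → £60000 × 0.75% × 71/365 = £87.5342
Total = £1102.4384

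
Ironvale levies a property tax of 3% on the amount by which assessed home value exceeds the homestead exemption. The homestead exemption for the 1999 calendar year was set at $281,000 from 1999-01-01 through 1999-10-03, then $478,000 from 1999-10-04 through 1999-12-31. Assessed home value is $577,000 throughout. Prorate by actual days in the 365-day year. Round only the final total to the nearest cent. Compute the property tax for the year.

$7,438.93

1999-01-01 to 1999-10-03: 276 days, exemption $281,000 → ($577,000 − $281,000) × 3% × 276/365 = $6,714.7397
1999-10-04 to 1999-12-31: 89 days, exemption $478,000 → ($577,000 − $478,000) × 3% × 89/365 = $724.1918
Total = $7,438.9315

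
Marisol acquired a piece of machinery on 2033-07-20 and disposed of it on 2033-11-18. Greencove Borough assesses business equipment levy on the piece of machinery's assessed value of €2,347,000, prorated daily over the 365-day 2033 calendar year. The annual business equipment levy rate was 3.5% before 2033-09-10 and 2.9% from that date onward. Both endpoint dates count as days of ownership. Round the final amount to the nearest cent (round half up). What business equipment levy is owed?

€24,756.03

2033-07-20 to 2033-09-09: 52 days at 3.5% → €2,347,000 × 3.5% × 52/365 = €11,702.8493
2033-09-10 to 2033-11-18: 70 days at 2.9% → €2,347,000 × 2.9% × 70/365 = €13,053.1781
Total = €24,756.0274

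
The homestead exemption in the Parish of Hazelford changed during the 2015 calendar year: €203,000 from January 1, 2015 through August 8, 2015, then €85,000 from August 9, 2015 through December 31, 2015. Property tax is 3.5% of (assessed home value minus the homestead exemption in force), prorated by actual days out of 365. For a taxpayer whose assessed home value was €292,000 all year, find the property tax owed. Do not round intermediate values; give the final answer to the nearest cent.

January 1 – August 8, 2015: 220 days, exemption €203,000 → (€292,000 − €203,000) × 3.5% × 220/365 = €1,877.5342
August 9 – December 31, 2015: 145 days, exemption €85,000 → (€292,000 − €85,000) × 3.5% × 145/365 = €2,878.1507
Total = €4,755.6849

€4,755.68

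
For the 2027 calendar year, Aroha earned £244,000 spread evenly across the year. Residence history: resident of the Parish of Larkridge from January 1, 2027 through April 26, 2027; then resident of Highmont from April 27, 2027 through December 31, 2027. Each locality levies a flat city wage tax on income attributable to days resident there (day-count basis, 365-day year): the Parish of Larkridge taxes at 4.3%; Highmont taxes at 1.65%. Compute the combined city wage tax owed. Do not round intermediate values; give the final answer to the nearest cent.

The Parish of Larkridge, January 1 – April 26, 2027: 116 days → £244,000 × 4.3% × 116/365 = £3,334.4438
Highmont, April 27 – December 31, 2027: 249 days → £244,000 × 1.65% × 249/365 = £2,746.5041
Total = £6,080.9479

£6,080.95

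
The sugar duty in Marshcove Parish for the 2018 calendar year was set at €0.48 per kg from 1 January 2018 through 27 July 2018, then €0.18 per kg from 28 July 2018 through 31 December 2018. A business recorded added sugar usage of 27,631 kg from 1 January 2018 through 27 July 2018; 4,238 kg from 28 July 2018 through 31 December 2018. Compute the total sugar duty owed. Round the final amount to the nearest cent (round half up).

1 January – 27 July 2018: 27,631 kg at €0.48/kg → €13,262.88
28 July – 31 December 2018: 4,238 kg at €0.18/kg → €762.84

€14,025.72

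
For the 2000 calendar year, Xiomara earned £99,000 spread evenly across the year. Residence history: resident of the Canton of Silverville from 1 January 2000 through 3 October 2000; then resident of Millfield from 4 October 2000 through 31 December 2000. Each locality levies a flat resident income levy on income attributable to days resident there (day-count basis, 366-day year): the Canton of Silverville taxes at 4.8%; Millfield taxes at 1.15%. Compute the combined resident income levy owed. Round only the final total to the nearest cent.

£3,873.31

The Canton of Silverville, 1 January – 3 October 2000: 277 days → £99,000 × 4.8% × 277/366 = £3,596.4590
Millfield, 4 October – 31 December 2000: 89 days → £99,000 × 1.15% × 89/366 = £276.8484
Total = £3,873.3074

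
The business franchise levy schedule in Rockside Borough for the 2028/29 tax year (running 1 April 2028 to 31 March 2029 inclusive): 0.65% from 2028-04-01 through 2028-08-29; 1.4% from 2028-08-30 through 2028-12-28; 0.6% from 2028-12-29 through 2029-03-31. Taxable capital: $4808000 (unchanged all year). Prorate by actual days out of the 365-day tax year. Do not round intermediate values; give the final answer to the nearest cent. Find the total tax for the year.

$42593.61

2028-04-01 to 2028-08-29: 151 days at 0.65% → $4808000 × 0.65% × 151/365 = $12928.9096
2028-08-30 to 2028-12-28: 121 days at 1.4% → $4808000 × 1.4% × 121/365 = $22314.3890
2028-12-29 to 2029-03-31: 93 days at 0.6% → $4808000 × 0.6% × 93/365 = $7350.3123
Total = $42593.6110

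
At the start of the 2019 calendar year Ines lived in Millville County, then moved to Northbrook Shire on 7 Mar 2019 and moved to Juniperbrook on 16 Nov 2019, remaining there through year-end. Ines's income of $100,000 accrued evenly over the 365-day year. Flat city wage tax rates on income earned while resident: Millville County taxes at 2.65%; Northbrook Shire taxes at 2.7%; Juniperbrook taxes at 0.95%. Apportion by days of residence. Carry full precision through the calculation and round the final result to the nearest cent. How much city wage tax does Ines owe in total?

$2,470.55

Millville County, 1 Jan – 6 Mar 2019: 65 days → $100,000 × 2.65% × 65/365 = $471.9178
Northbrook Shire, 7 Mar – 15 Nov 2019: 254 days → $100,000 × 2.7% × 254/365 = $1,878.9041
Juniperbrook, 16 Nov – 31 Dec 2019: 46 days → $100,000 × 0.95% × 46/365 = $119.7260
Total = $2,470.5479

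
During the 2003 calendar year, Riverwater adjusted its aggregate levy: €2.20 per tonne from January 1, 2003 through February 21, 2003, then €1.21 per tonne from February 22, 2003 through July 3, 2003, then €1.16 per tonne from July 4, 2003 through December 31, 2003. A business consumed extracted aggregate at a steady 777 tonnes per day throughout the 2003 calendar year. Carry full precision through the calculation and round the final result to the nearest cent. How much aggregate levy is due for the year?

January 1 – February 21, 2003: 52 days × 777 tonnes/day = 40,404 tonnes at €2.20/tonne → €88888.80
February 22 – July 3, 2003: 132 days × 777 tonnes/day = 102,564 tonnes at €1.21/tonne → €124102.44
July 4 – December 31, 2003: 181 days × 777 tonnes/day = 140,637 tonnes at €1.16/tonne → €163138.92

€376130.16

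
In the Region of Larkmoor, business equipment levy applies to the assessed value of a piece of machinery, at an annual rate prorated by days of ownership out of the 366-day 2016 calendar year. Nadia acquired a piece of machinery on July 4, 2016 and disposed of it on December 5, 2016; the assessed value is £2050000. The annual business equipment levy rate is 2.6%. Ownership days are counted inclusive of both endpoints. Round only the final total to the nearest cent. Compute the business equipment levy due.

Days held (July 4 – December 5, 2016): 155 out of 366
Tax = £2050000 × 2.6% × 155/366 = £22572.4044

£22572.40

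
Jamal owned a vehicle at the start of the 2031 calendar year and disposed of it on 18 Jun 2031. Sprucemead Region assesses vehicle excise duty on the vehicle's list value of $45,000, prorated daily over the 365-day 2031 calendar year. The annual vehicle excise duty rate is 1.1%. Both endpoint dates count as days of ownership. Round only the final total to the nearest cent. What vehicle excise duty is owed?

$229.19

Days held (1 Jan – 18 Jun 2031): 169 out of 365
Tax = $45,000 × 1.1% × 169/365 = $229.1918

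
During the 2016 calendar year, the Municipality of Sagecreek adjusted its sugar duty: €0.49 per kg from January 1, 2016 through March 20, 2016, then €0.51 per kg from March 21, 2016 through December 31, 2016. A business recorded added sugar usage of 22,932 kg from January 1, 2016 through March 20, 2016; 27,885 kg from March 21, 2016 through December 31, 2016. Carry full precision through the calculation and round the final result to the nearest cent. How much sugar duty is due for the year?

€25,458.03

January 1 – March 20, 2016: 22,932 kg at €0.49/kg → €11,236.68
March 21 – December 31, 2016: 27,885 kg at €0.51/kg → €14,221.35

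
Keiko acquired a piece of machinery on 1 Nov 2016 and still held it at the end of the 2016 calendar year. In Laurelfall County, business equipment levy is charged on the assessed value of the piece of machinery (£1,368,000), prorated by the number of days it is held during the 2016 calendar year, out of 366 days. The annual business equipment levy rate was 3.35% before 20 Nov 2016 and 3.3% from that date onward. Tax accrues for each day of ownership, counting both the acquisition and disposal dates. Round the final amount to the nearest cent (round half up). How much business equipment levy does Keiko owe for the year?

£7,559.51

1 Nov – 19 Nov 2016: 19 days at 3.35% → £1,368,000 × 3.35% × 19/366 = £2,379.0492
20 Nov – 31 Dec 2016: 42 days at 3.3% → £1,368,000 × 3.3% × 42/366 = £5,180.4590
Total = £7,559.5082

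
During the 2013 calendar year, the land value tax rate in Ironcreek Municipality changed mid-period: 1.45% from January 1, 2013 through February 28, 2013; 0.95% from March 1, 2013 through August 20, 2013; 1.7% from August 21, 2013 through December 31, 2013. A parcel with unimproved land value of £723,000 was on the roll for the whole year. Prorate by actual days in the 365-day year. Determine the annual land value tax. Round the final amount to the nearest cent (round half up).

£9,428.71

January 1 – February 28, 2013: 59 days at 1.45% → £723,000 × 1.45% × 59/365 = £1,694.5932
March 1 – August 20, 2013: 173 days at 0.95% → £723,000 × 0.95% × 173/365 = £3,255.4808
August 21 – December 31, 2013: 133 days at 1.7% → £723,000 × 1.7% × 133/365 = £4,478.6384
Total = £9,428.7123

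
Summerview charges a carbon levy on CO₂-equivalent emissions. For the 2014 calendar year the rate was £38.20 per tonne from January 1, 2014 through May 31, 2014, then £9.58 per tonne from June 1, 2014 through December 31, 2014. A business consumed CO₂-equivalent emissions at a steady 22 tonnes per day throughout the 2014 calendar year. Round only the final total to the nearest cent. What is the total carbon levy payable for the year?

January 1 – May 31, 2014: 151 days × 22 tonnes/day = 3,322 tonnes at £38.20/tonne → £126,900.40
June 1 – December 31, 2014: 214 days × 22 tonnes/day = 4,708 tonnes at £9.58/tonne → £45,102.64

£172,003.04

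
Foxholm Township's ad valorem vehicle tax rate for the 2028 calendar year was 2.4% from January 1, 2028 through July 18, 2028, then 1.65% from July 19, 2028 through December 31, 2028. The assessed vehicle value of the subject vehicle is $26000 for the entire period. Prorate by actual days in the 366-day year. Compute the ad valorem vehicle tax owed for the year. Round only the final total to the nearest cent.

January 1 – July 18, 2028: 200 days at 2.4% → $26000 × 2.4% × 200/366 = $340.9836
July 19 – December 31, 2028: 166 days at 1.65% → $26000 × 1.65% × 166/366 = $194.5738
Total = $535.5574

$535.56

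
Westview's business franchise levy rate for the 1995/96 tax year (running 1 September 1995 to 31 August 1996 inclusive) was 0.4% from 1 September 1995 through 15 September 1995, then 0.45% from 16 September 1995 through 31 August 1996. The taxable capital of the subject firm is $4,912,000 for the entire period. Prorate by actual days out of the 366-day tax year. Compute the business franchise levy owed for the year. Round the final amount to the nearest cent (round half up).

$22,003.34

1 September – 15 September 1995: 15 days at 0.4% → $4,912,000 × 0.4% × 15/366 = $805.2459
16 September 1995 – 31 August 1996: 351 days at 0.45% → $4,912,000 × 0.45% × 351/366 = $21,198.0984
Total = $22,003.3443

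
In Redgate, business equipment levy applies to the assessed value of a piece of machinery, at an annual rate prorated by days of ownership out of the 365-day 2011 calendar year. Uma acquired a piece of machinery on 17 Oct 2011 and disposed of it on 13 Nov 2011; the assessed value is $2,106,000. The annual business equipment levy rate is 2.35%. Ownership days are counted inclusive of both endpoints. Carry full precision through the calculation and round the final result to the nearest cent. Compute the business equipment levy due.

$3,796.57

Days held (17 Oct – 13 Nov 2011): 28 out of 365
Tax = $2,106,000 × 2.35% × 28/365 = $3,796.5699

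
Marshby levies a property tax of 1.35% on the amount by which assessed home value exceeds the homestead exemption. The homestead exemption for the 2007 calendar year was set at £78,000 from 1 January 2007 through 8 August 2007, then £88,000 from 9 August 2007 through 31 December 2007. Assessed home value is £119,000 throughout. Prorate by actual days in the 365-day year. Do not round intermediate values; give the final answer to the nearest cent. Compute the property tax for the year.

£499.87

1 January – 8 August 2007: 220 days, exemption £78,000 → (£119,000 − £78,000) × 1.35% × 220/365 = £333.6164
9 August – 31 December 2007: 145 days, exemption £88,000 → (£119,000 − £88,000) × 1.35% × 145/365 = £166.2534
Total = £499.8699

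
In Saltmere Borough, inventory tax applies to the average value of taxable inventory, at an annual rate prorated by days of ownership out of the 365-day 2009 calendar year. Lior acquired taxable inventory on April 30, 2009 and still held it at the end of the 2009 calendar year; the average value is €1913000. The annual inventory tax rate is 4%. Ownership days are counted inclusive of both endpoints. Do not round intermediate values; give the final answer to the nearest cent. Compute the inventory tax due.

Days held (April 30 – December 31, 2009): 246 out of 365
Tax = €1913000 × 4% × 246/365 = €51572.3836

€51572.38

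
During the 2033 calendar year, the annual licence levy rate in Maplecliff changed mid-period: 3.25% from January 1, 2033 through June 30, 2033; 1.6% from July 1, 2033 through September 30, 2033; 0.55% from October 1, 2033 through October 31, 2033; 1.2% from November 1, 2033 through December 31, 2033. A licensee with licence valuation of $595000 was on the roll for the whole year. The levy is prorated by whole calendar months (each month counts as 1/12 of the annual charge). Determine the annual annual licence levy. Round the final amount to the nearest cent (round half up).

$13511.46

January 1 – June 30, 2033: 6 months at 3.25% → $595000 × 3.25% × 6/12 = $9668.7500
July 1 – September 30, 2033: 3 months at 1.6% → $595000 × 1.6% × 3/12 = $2380.0000
October 1 – October 31, 2033: 1 month at 0.55% → $595000 × 0.55% × 1/12 = $272.7083
November 1 – December 31, 2033: 2 months at 1.2% → $595000 × 1.2% × 2/12 = $1190.0000
Total = $13511.4583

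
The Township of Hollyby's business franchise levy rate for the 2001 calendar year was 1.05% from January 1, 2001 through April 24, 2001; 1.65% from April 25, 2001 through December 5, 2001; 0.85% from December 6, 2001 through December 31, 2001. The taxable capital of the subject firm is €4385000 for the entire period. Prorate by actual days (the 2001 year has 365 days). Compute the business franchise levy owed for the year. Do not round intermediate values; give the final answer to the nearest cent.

€61636.28

January 1 – April 24, 2001: 114 days at 1.05% → €4385000 × 1.05% × 114/365 = €14380.3973
April 25 – December 5, 2001: 225 days at 1.65% → €4385000 × 1.65% × 225/365 = €44600.8562
December 6 – December 31, 2001: 26 days at 0.85% → €4385000 × 0.85% × 26/365 = €2655.0274
Total = €61636.2808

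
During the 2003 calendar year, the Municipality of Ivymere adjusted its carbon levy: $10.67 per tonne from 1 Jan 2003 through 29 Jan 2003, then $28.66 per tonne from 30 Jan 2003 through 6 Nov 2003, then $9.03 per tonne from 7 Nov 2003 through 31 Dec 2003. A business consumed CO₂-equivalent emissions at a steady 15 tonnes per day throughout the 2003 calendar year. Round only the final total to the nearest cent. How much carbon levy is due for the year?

$132,893.10

1 Jan – 29 Jan 2003: 29 days × 15 tonnes/day = 435 tonnes at $10.67/tonne → $4,641.45
30 Jan – 6 Nov 2003: 281 days × 15 tonnes/day = 4,215 tonnes at $28.66/tonne → $120,801.90
7 Nov – 31 Dec 2003: 55 days × 15 tonnes/day = 825 tonnes at $9.03/tonne → $7,449.75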